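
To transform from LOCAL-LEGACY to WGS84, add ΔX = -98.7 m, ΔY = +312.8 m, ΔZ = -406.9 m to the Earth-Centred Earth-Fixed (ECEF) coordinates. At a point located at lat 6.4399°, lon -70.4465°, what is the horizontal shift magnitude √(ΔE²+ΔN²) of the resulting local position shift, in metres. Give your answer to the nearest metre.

The local east axis at (φ, λ) is (−sin λ, cos λ, 0), so ΔE = −sin(-70.4465°)·(-98.7) + cos(-70.4465°)·312.8 = 11.68 m.
The local north axis is (−sin φ cos λ, −sin φ sin λ, cos φ), giving ΔN = 3.705 + 33.061 − 404.332 = -367.57 m.
Horizontal magnitude = √(ΔE² + ΔN²) = √(11.68² + (-367.57)²) = 367.75 m.

368 m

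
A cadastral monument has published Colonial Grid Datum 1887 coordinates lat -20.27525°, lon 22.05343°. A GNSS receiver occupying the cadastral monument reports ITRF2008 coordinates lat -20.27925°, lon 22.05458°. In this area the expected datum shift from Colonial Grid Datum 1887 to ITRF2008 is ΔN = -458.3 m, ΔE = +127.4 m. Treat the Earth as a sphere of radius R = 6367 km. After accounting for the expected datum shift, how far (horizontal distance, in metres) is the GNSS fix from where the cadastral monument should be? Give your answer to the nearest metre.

Observed coordinate differences: Δφ = -0.00400°, Δλ = +0.00115°.
Converting to metres (1° lat = 111125 m, cos φ = 0.938039): observed ΔN = -444.5 m, observed ΔE = 119.9 m.
Subtracting the expected shift leaves a residual of -444.5 − (-458.3) = 13.8 m north and 119.9 − (127.4) = -7.5 m east.
Residual distance = √(13.8² + (-7.5)²) = 15.7 m.

16 m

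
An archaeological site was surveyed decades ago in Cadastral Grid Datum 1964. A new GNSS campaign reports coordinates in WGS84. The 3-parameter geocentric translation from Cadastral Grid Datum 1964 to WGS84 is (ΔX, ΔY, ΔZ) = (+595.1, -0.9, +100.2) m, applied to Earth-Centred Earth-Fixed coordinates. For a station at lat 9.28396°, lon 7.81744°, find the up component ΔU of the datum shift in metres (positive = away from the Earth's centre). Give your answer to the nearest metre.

The local up (radial) axis is (cos φ cos λ, cos φ sin λ, sin φ), giving ΔU = 581.847 − 0.121 + 16.165 = 597.89 m.

ΔU = 598 m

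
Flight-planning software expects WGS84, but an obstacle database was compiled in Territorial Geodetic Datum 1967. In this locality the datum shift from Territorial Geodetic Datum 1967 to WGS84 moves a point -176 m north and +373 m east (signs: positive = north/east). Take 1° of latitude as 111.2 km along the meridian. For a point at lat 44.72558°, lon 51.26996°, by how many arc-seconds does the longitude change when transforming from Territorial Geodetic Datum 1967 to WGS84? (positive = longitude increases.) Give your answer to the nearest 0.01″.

At latitude 44.72558°, cos φ = 0.710485.
1° of longitude at this latitude = 111.2 × cos φ = 79.01 km, so Δλ = 373.0 / 79006.0 = 0.0047212° = 16.996″.

Δλ = 17.00″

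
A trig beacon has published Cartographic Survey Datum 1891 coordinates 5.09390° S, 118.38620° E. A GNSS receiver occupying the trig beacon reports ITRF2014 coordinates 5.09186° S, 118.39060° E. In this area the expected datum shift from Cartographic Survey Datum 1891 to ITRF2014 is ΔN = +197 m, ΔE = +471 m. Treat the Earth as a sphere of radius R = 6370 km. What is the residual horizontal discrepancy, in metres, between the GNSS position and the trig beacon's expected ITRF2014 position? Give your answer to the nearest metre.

34 m

Observed coordinate differences: Δφ = +0.00204°, Δλ = +0.00440°.
Converting to metres (1° lat = 111177 m, cos φ = 0.996051): observed ΔN = 226.8 m, observed ΔE = 487.2 m.
Subtracting the expected shift leaves a residual of 226.8 − (197) = 29.8 m north and 487.2 − (471) = 16.2 m east.
Residual distance = √(29.8² + 16.2²) = 33.9 m.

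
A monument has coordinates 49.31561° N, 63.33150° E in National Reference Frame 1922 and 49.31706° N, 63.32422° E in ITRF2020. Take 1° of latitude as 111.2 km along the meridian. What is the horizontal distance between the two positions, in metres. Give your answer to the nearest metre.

552 m

Δφ = 49.31706° − 49.31561° = +0.00145°; Δλ = 63.32422° − 63.33150° = -0.00728°.
ΔN = Δφ × 111200 = 161.2 m; ΔE = Δλ × 111200 × cos(49.31561°) = -0.00728 × 111200 × 0.651892 = -527.7 m.
Distance = √(ΔE² + ΔN²) = √((-527.7)² + 161.2²) = 551.8 m.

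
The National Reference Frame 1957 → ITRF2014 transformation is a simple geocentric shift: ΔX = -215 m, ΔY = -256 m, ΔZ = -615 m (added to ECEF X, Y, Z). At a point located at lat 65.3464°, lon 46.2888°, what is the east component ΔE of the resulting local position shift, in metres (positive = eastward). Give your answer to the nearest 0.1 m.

ΔE = -21.5 m

At φ = 65.3464°, λ = 46.2888°: sin φ = 0.908846, cos φ = 0.417131, sin λ = 0.722832, cos λ = 0.691024.
ΔE = −sin λ·ΔX + cos λ·ΔY = −(0.722832)·(-215) + (0.691024)·(-256) = -21.49 m.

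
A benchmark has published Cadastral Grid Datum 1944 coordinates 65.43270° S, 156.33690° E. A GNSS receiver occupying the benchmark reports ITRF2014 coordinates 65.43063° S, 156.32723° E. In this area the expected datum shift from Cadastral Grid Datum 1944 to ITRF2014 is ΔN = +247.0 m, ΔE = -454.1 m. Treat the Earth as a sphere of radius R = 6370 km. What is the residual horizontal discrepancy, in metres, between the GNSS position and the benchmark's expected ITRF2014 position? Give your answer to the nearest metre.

18 m

Observed coordinate differences: Δφ = +0.00207°, Δλ = -0.00967°.
Converting to metres (1° lat = 111177 m, cos φ = 0.415762): observed ΔN = 230.1 m, observed ΔE = -447.0 m.
Subtracting the expected shift leaves a residual of 230.1 − (247.0) = -16.9 m north and -447.0 − (-454.1) = 7.1 m east.
Residual distance = √((-16.9)² + 7.1²) = 18.3 m.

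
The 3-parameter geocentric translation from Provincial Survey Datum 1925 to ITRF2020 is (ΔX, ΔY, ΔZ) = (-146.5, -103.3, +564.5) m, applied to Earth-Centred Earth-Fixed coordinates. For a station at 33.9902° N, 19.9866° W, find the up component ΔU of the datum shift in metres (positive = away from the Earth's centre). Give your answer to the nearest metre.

ΔU = 231 m

At φ = 33.9902°, λ = -19.9866°: sin φ = 0.559051, cos φ = 0.829133, sin λ = -0.341800, cos λ = 0.939773.
ΔU = cos φ cos λ·ΔX + cos φ sin λ·ΔY + sin φ·ΔZ = (0.829133)(0.939773)(-146.5) + (0.829133)(-0.341800)(-103.3) + (0.559051)(564.5) = 230.71 m.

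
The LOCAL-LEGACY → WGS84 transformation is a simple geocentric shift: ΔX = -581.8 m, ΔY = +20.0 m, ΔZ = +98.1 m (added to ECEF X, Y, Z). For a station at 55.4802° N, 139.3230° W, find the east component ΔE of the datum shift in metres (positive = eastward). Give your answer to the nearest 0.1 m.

At φ = 55.4802°, λ = -139.3230°: sin φ = 0.823930, cos φ = 0.566691, sin λ = -0.651794, cos λ = -0.758396.
ΔE = −sin λ·ΔX + cos λ·ΔY = −(-0.651794)·(-581.8) + (-0.758396)·(20.0) = -394.38 m.

ΔE = -394.4 m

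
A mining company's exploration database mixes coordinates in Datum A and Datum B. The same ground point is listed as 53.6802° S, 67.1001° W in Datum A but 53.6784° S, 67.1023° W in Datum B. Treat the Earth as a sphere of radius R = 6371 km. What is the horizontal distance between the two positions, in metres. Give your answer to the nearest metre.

247 m

Δφ = -53.6784° − -53.6802° = +0.0018°; Δλ = -67.1023° − -67.1001° = -0.0022°.
1° along a meridian = πR/180 = 111195 m.
ΔN = Δφ × 111195 = 200.2 m; ΔE = Δλ × 111195 × cos(-53.6802°) = -0.0022 × 111195 × 0.592292 = -144.9 m.
Distance = √(ΔE² + ΔN²) = √((-144.9)² + 200.2²) = 247.1 m.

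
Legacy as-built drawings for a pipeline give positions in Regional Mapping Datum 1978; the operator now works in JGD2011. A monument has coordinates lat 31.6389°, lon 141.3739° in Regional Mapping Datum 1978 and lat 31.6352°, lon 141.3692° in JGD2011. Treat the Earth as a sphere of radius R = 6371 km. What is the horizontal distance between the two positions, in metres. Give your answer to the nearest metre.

606 m

Δφ = 31.6352° − 31.6389° = -0.0037°; Δλ = 141.3692° − 141.3739° = -0.0047°.
1° along a meridian = πR/180 = 111195 m.
ΔN = Δφ × 111195 = -411.4 m; ΔE = Δλ × 111195 × cos(31.6389°) = -0.0047 × 111195 × 0.851371 = -444.9 m.
Distance = √(ΔE² + ΔN²) = √((-444.9)² + (-411.4)²) = 606.0 m.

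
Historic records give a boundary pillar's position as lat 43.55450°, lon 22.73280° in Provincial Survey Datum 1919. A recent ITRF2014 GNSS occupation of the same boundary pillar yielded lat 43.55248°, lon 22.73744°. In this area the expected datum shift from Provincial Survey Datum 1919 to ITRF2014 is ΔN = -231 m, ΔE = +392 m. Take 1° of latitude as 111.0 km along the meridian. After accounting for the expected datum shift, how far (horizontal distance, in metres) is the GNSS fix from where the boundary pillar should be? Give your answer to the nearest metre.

20 m

Observed coordinate differences: Δφ = -0.00202°, Δλ = +0.00464°.
Converting to metres (1° lat = 111000 m, cos φ = 0.724719): observed ΔN = -224.2 m, observed ΔE = 373.3 m.
Subtracting the expected shift leaves a residual of -224.2 − (-231) = 6.8 m north and 373.3 − (392) = -18.7 m east.
Residual distance = √(6.8² + (-18.7)²) = 19.9 m.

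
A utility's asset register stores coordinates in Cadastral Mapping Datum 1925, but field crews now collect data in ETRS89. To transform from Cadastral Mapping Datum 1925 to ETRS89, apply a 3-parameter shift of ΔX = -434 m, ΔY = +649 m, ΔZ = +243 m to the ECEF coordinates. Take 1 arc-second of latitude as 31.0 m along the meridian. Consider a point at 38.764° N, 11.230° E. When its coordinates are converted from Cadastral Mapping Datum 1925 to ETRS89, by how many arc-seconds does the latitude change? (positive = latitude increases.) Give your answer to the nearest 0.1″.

sin φ = 0.626114, cos φ = 0.779732, sin λ = 0.194748, cos λ = 0.980853.
North component: ΔN = −sin φ cos λ·ΔX − sin φ sin λ·ΔY + cos φ·ΔZ = −(0.626114)(0.980853)(-434) − (0.626114)(0.194748)(649) + (0.779732)(243) = 376.87 m.
1° of latitude spans 3600 × 31.00 = 111600 m, so Δφ = 376.87 / 111600 × 3600 = 12.157″.

Δφ = 12.2″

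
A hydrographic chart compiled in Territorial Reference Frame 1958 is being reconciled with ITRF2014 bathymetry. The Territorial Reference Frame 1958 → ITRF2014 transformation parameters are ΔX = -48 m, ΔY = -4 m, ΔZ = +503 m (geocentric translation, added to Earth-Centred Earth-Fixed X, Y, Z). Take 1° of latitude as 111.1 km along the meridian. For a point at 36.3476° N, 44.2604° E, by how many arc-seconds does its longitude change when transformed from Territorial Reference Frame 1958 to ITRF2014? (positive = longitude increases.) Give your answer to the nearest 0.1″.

sin φ = 0.592683, cos φ = 0.805436, sin λ = 0.697920, cos λ = 0.716175.
East component: ΔE = −sin λ·ΔX + cos λ·ΔY = −(0.697920)(-48) + (0.716175)(-4) = 30.64 m.
1° of latitude spans 111100 m; at latitude φ, 1° of longitude spans that × cos φ = 89484.0 m, so Δλ = 30.64 / 89484.0 × 3600 = 1.232″.

Δλ = 1.2″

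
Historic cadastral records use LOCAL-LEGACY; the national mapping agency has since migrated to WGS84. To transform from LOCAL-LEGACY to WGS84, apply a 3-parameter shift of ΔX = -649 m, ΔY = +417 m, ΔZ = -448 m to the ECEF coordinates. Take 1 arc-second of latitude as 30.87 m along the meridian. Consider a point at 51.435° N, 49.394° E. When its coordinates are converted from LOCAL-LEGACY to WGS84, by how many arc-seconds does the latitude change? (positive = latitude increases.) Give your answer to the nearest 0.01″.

Δφ = -6.37″

sin φ = 0.781901, cos φ = 0.623402, sin λ = 0.759203, cos λ = 0.650854.
North component: ΔN = −sin φ cos λ·ΔX − sin φ sin λ·ΔY + cos φ·ΔZ = −(0.781901)(0.650854)(-649) − (0.781901)(0.759203)(417) + (0.623402)(-448) = -196.55 m.
1° of latitude spans 3600 × 30.87 = 111132 m, so Δφ = -196.55 / 111132 × 3600 = -6.367″.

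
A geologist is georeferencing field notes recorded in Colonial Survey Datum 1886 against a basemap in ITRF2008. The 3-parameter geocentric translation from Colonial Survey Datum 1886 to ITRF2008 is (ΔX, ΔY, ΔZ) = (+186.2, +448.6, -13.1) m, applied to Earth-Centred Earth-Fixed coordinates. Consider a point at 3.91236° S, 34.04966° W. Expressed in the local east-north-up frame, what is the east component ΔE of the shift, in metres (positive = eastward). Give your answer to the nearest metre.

ΔE = 476 m

The local east axis at (φ, λ) is (−sin λ, cos λ, 0), so ΔE = −sin(-34.04966°)·186.2 + cos(-34.04966°)·448.6 = 475.94 m.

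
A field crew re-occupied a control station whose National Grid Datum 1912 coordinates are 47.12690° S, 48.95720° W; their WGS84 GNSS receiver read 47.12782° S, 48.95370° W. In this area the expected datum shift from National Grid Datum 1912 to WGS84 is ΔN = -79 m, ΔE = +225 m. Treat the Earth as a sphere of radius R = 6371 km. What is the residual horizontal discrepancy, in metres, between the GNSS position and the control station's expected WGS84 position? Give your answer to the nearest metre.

46 m

Observed coordinate differences: Δφ = -0.00092°, Δλ = +0.00350°.
Converting to metres (1° lat = 111195 m, cos φ = 0.680377): observed ΔN = -102.3 m, observed ΔE = 264.8 m.
Subtracting the expected shift leaves a residual of -102.3 − (-79) = -23.3 m north and 264.8 − (225) = 39.8 m east.
Residual distance = √((-23.3)² + 39.8²) = 46.1 m.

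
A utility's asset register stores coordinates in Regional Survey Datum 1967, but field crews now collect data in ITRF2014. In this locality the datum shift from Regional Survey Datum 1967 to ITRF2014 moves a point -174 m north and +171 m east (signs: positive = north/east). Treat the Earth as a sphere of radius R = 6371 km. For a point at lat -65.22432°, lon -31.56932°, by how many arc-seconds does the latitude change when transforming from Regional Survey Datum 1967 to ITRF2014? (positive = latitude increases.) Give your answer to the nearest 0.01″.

Δφ = -5.63″

On a sphere of radius R, 1 rad of latitude = R, so Δφ = ΔN / R = -174.0 / 6371000 = -2.7311e-05 rad = -5.633″.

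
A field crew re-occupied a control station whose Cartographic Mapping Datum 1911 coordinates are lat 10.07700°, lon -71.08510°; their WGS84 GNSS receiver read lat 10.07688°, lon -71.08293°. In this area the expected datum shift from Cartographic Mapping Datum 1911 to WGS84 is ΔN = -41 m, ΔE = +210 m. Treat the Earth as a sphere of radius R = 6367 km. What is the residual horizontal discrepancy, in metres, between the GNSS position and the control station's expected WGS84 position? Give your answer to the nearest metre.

39 m

Observed coordinate differences: Δφ = -0.00012°, Δλ = +0.00217°.
Converting to metres (1° lat = 111125 m, cos φ = 0.984573): observed ΔN = -13.3 m, observed ΔE = 237.4 m.
Subtracting the expected shift leaves a residual of -13.3 − (-41) = 27.7 m north and 237.4 − (210) = 27.4 m east.
Residual distance = √(27.7² + 27.4²) = 39.0 m.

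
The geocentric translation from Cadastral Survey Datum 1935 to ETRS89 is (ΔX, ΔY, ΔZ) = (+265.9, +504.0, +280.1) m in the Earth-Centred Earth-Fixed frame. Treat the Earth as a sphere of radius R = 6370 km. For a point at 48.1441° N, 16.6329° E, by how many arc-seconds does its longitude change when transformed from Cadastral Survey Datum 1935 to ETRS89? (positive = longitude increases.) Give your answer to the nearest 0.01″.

Δλ = 19.74″

sin φ = 0.744825, cos φ = 0.667259, sin λ = 0.286239, cos λ = 0.958158.
East component: ΔE = −sin λ·ΔX + cos λ·ΔY = −(0.286239)(265.9) + (0.958158)(504.0) = 406.80 m.
1° of latitude spans πR/180 = 111177 m; at latitude φ, 1° of longitude spans that × cos φ = 74184.2 m, so Δλ = 406.80 / 74184.2 × 3600 = 19.741″.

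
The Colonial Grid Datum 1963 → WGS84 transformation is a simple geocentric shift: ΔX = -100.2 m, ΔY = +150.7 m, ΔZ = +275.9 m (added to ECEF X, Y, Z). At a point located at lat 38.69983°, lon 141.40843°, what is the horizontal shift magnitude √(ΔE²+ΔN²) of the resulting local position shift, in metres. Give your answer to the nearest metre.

121 m

At φ = 38.69983°, λ = 141.40843°: sin φ = 0.625240, cos φ = 0.780432, sin λ = 0.623765, cos λ = -0.781612.
ΔE = −sin λ·ΔX + cos λ·ΔY = −(0.623765)·(-100.2) + (-0.781612)·(150.7) = -55.29 m.
ΔN = −sin φ cos λ·ΔX − sin φ sin λ·ΔY + cos φ·ΔZ = −(0.625240)(-0.781612)(-100.2) − (0.625240)(0.623765)(150.7) + (0.780432)(275.9) = 107.58 m.
Horizontal magnitude = √(ΔE² + ΔN²) = √((-55.29)² + 107.58²) = 120.96 m.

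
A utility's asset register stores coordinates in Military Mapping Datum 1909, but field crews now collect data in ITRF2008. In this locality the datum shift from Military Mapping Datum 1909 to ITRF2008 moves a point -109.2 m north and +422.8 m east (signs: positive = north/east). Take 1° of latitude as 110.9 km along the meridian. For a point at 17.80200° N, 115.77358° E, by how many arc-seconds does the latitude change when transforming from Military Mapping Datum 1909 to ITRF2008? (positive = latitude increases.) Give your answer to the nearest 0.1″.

1° of latitude = 110.9 km, so Δφ = -109.2 / 110900 = -0.0009847° = -3.545″.

Δφ = -3.5″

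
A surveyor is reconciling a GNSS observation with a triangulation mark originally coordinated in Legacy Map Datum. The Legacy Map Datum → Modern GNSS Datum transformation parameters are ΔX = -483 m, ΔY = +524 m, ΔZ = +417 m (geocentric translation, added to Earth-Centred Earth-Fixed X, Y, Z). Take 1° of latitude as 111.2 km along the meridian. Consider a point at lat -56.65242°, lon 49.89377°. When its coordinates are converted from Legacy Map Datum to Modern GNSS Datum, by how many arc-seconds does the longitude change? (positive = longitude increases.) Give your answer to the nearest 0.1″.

Δλ = 41.6″

sin φ = -0.835351, cos φ = 0.549717, sin λ = 0.764851, cos λ = 0.644207.
East component: ΔE = −sin λ·ΔX + cos λ·ΔY = −(0.764851)(-483) + (0.644207)(524) = 706.99 m.
1° of latitude spans 111200 m; at latitude φ, 1° of longitude spans that × cos φ = 61128.5 m, so Δλ = 706.99 / 61128.5 × 3600 = 41.636″.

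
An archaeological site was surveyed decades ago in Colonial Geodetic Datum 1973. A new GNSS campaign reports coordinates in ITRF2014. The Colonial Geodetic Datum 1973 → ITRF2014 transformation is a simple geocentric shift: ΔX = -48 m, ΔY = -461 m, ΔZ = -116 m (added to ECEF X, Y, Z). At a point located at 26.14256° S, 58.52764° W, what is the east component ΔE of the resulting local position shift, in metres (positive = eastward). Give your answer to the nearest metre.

At φ = -26.14256°, λ = -58.52764°: sin φ = -0.440606, cos φ = 0.897701, sin λ = -0.852892, cos λ = 0.522087.
ΔE = −sin λ·ΔX + cos λ·ΔY = −(-0.852892)·(-48) + (0.522087)·(-461) = -281.62 m.

ΔE = -282 m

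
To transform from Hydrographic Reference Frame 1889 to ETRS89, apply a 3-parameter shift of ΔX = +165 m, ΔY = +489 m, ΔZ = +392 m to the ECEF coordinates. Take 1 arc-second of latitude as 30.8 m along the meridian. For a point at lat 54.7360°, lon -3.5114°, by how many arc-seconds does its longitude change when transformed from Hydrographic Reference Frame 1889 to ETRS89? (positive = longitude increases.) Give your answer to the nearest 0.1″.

sin φ = 0.816501, cos φ = 0.577345, sin λ = -0.061247, cos λ = 0.998123.
East component: ΔE = −sin λ·ΔX + cos λ·ΔY = −(-0.061247)(165) + (0.998123)(489) = 498.19 m.
1° of latitude spans 3600 × 30.80 = 110880 m; at latitude φ, 1° of longitude spans that × cos φ = 64016.0 m, so Δλ = 498.19 / 64016.0 × 3600 = 28.016″.

Δλ = 28.0″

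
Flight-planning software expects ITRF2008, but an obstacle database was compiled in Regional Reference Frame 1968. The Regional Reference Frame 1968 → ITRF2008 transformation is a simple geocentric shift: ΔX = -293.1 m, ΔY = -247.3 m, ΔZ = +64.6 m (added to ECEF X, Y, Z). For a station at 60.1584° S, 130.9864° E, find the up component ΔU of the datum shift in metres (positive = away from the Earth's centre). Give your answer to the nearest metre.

At φ = -60.1584°, λ = 130.9864°: sin φ = -0.867404, cos φ = 0.497604, sin λ = 0.754865, cos λ = -0.655880.
ΔU = cos φ cos λ·ΔX + cos φ sin λ·ΔY + sin φ·ΔZ = (0.497604)(-0.655880)(-293.1) + (0.497604)(0.754865)(-247.3) + (-0.867404)(64.6) = -53.27 m.

ΔU = -53 m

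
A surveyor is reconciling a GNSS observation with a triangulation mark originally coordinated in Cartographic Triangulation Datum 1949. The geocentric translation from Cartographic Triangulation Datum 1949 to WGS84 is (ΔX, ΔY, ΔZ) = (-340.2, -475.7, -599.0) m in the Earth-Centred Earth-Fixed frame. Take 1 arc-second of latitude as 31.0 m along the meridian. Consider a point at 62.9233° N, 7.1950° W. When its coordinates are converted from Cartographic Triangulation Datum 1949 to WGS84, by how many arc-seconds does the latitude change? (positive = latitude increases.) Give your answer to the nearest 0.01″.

Δφ = -0.81″

sin φ = 0.890398, cos φ = 0.455183, sin λ = -0.125247, cos λ = 0.992126.
North component: ΔN = −sin φ cos λ·ΔX − sin φ sin λ·ΔY + cos φ·ΔZ = −(0.890398)(0.992126)(-340.2) − (0.890398)(-0.125247)(-475.7) + (0.455183)(-599.0) = -25.18 m.
1° of latitude spans 3600 × 31.00 = 111600 m, so Δφ = -25.18 / 111600 × 3600 = -0.812″.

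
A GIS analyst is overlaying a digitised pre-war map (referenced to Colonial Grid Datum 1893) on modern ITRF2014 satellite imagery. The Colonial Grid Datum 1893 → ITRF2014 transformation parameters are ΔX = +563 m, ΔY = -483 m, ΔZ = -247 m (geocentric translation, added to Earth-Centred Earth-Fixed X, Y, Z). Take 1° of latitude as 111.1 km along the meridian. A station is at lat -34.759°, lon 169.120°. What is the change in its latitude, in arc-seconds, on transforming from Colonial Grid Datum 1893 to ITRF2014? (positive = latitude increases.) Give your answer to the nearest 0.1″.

Δφ = -18.5″

sin φ = -0.570126, cos φ = 0.821557, sin λ = 0.188753, cos λ = -0.982025.
North component: ΔN = −sin φ cos λ·ΔX − sin φ sin λ·ΔY + cos φ·ΔZ = −(-0.570126)(-0.982025)(563) − (-0.570126)(0.188753)(-483) + (0.821557)(-247) = -570.11 m.
1° of latitude spans 111100 m, so Δφ = -570.11 / 111100 × 3600 = -18.474″.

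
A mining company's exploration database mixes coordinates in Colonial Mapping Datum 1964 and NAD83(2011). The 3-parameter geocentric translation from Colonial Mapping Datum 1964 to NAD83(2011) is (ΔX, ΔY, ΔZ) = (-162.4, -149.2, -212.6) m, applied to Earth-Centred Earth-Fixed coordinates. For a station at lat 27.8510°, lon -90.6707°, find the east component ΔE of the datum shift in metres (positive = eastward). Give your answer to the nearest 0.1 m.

The local east axis at (φ, λ) is (−sin λ, cos λ, 0), so ΔE = −sin(-90.6707°)·(-162.4) + cos(-90.6707°)·(-149.2) = -160.64 m.

ΔE = -160.6 m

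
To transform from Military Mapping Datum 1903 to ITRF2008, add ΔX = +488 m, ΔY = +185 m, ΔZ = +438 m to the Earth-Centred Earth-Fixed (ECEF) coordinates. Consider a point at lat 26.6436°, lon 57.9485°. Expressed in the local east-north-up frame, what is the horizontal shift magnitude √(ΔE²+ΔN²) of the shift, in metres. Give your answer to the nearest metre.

At φ = 26.6436°, λ = 57.9485°: sin φ = 0.448439, cos φ = 0.893813, sin λ = 0.847571, cos λ = 0.530681.
ΔE = −sin λ·ΔX + cos λ·ΔY = −(0.847571)·(488) + (0.530681)·(185) = -315.44 m.
ΔN = −sin φ cos λ·ΔX − sin φ sin λ·ΔY + cos φ·ΔZ = −(0.448439)(0.530681)(488) − (0.448439)(0.847571)(185) + (0.893813)(438) = 205.04 m.
Horizontal magnitude = √(ΔE² + ΔN²) = √((-315.44)² + 205.04²) = 376.22 m.

376 m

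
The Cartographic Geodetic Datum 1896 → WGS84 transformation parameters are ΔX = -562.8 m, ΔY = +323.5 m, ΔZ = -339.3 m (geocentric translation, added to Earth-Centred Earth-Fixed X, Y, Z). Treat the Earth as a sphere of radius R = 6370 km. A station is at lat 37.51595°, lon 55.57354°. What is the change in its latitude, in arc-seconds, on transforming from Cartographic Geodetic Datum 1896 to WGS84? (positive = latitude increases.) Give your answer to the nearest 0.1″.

sin φ = 0.608982, cos φ = 0.793184, sin λ = 0.824853, cos λ = 0.565348.
North component: ΔN = −sin φ cos λ·ΔX − sin φ sin λ·ΔY + cos φ·ΔZ = −(0.608982)(0.565348)(-562.8) − (0.608982)(0.824853)(323.5) + (0.793184)(-339.3) = -237.86 m.
1° of latitude spans πR/180 = 111177 m, so Δφ = -237.86 / 111177 × 3600 = -7.702″.

Δφ = -7.7″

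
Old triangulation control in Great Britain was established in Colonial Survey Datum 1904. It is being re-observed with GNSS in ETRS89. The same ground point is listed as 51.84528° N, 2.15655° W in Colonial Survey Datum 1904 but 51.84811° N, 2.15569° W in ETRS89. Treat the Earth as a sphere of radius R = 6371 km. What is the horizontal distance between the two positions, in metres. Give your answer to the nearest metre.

320 m

Δφ = 51.84811° − 51.84528° = +0.00283°; Δλ = -2.15569° − -2.15655° = +0.00086°.
1° along a meridian = πR/180 = 111195 m.
ΔN = Δφ × 111195 = 314.7 m; ΔE = Δλ × 111195 × cos(51.84528°) = +0.00086 × 111195 × 0.617787 = 59.1 m.
Distance = √(ΔE² + ΔN²) = √(59.1² + 314.7²) = 320.2 m.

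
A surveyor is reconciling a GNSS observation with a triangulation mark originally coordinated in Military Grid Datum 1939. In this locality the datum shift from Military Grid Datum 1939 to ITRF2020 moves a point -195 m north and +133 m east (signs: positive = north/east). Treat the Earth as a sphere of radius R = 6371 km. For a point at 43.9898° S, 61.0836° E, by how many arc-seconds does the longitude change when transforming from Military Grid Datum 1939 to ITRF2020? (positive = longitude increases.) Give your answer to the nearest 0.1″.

At latitude -43.9898°, cos φ = 0.719463.
One radian of longitude at latitude φ spans R cos φ, so Δλ = ΔE / (R cos φ) = 133.0 / (6371000 × 0.719463) = 2.9016e-05 rad = 5.985″.

Δλ = 6.0″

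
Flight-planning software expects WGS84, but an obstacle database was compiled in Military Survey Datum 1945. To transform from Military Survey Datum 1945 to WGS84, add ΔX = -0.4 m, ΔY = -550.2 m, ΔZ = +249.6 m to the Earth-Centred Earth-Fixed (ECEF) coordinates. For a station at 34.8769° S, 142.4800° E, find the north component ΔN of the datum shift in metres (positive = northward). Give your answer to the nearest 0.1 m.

ΔN = 13.3 m

The local north axis is (−sin φ cos λ, −sin φ sin λ, cos φ), giving ΔN = 0.181 − 191.611 + 204.767 = 13.34 m.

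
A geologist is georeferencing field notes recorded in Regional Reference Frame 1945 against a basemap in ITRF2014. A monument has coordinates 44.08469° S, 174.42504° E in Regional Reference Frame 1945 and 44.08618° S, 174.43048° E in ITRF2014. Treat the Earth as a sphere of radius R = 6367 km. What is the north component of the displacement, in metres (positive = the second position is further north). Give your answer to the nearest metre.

Δφ = -44.08618° − -44.08469° = -0.00149°; Δλ = 174.43048° − 174.42504° = +0.00544°.
1° along a meridian = πR/180 = 111125 m.
ΔN = Δφ × 111125 = -165.6 m; ΔE = Δλ × 111125 × cos(-44.08469°) = +0.00544 × 111125 × 0.718312 = 434.2 m.

ΔN = -166 m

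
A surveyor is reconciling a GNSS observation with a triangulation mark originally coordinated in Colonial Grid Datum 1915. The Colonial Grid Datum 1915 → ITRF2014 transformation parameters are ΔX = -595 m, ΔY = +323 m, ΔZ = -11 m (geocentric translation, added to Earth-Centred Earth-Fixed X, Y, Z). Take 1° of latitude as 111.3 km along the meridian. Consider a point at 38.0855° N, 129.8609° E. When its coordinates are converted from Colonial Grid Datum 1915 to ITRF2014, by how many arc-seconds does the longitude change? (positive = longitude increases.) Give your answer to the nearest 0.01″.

sin φ = 0.616837, cos φ = 0.787091, sin λ = 0.767603, cos λ = -0.640926.
East component: ΔE = −sin λ·ΔX + cos λ·ΔY = −(0.767603)(-595) + (-0.640926)(323) = 249.70 m.
1° of latitude spans 111300 m; at latitude φ, 1° of longitude spans that × cos φ = 87603.2 m, so Δλ = 249.70 / 87603.2 × 3600 = 10.261″.

Δλ = 10.26″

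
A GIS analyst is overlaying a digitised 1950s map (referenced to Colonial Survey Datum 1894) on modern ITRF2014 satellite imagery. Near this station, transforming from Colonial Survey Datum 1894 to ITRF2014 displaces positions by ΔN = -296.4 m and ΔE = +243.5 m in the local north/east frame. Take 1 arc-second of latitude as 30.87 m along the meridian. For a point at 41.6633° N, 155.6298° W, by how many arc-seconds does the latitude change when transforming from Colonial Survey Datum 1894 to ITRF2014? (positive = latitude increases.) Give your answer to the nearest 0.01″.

Δφ = -9.60″

1″ of latitude = 30.87 m, so Δφ = -296.4 / 30.87 = -9.602″.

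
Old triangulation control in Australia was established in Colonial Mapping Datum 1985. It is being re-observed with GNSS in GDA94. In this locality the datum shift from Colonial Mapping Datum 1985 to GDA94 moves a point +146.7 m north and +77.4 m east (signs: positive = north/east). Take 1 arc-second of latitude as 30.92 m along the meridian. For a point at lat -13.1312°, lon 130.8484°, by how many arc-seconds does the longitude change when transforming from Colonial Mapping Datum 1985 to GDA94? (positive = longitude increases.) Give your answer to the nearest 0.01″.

Δλ = 2.57″

At latitude -13.1312°, cos φ = 0.973852.
1″ of longitude at this latitude = 30.92 × cos φ = 30.1115 m, so Δλ = 77.4 / 30.1115 = 2.570″.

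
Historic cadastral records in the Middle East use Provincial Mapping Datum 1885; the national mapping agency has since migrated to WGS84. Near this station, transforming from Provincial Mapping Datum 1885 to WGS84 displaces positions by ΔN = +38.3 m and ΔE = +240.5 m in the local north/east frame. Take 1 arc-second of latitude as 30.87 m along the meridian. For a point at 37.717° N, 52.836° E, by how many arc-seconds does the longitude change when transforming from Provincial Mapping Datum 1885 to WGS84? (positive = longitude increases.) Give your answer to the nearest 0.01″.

At latitude 37.717°, cos φ = 0.791042.
1″ of longitude at this latitude = 30.87 × cos φ = 24.4195 m, so Δλ = 240.5 / 24.4195 = 9.849″.

Δλ = 9.85″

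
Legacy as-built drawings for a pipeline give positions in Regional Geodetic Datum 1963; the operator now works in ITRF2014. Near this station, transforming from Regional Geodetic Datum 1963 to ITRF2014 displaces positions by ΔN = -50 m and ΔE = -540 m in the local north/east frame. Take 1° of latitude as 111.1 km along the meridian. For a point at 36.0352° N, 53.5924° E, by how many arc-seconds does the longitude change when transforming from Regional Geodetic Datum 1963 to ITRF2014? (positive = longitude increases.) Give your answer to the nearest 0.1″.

At latitude 36.0352°, cos φ = 0.808656.
1° of longitude at this latitude = 111.1 × cos φ = 89.84 km, so Δλ = -540.0 / 89841.7 = -0.0060106° = -21.638″.

Δλ = -21.6″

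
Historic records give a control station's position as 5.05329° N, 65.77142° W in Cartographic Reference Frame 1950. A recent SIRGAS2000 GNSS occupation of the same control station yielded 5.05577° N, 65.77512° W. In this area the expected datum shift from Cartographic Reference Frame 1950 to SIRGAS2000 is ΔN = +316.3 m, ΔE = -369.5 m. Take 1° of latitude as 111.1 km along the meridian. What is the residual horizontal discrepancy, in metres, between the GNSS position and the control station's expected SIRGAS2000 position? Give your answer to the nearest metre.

Observed coordinate differences: Δφ = +0.00248°, Δλ = -0.00370°.
Converting to metres (1° lat = 111100 m, cos φ = 0.996113): observed ΔN = 275.5 m, observed ΔE = -409.5 m.
Subtracting the expected shift leaves a residual of 275.5 − (316.3) = -40.8 m north and -409.5 − (-369.5) = -40.0 m east.
Residual distance = √((-40.8)² + (-40.0)²) = 57.1 m.

57 m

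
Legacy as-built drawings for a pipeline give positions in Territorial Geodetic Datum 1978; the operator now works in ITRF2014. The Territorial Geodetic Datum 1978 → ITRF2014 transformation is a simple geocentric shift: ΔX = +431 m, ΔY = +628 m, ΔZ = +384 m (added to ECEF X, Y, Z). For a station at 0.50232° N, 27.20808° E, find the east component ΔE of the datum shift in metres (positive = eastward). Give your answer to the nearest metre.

ΔE = 361 m

At φ = 0.50232°, λ = 27.20808°: sin φ = 0.008767, cos φ = 0.999962, sin λ = 0.457223, cos λ = 0.889352.
ΔE = −sin λ·ΔX + cos λ·ΔY = −(0.457223)·(431) + (0.889352)·(628) = 361.45 m.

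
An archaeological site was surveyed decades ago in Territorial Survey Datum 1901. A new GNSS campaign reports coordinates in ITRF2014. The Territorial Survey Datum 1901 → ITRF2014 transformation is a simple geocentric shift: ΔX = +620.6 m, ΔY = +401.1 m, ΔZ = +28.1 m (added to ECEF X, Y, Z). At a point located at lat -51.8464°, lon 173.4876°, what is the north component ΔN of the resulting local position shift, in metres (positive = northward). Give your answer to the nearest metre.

ΔN = -432 m

The local north axis is (−sin φ cos λ, −sin φ sin λ, cos φ), giving ΔN = -484.864 + 35.773 + 17.359 = -431.73 m.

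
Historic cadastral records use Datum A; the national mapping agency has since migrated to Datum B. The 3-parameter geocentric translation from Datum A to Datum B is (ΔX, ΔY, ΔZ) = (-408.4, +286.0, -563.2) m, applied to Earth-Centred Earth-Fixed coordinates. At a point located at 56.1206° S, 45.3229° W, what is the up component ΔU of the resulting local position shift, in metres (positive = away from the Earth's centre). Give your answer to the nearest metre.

At φ = -56.1206°, λ = -45.3229°: sin φ = -0.830213, cos φ = 0.557447, sin λ = -0.711081, cos λ = 0.703111.
ΔU = cos φ cos λ·ΔX + cos φ sin λ·ΔY + sin φ·ΔZ = (0.557447)(0.703111)(-408.4) + (0.557447)(-0.711081)(286.0) + (-0.830213)(-563.2) = 194.14 m.

ΔU = 194 m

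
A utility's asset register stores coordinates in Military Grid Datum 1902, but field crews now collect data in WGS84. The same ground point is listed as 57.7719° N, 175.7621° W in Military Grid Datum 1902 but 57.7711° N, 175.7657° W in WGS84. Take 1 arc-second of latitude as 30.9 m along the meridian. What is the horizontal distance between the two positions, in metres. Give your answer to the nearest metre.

Δφ = 57.7711° − 57.7719° = -0.0008°; Δλ = -175.7657° − -175.7621° = -0.0036°.
1° of latitude = 3600 × 30.90 = 111240 m.
ΔN = Δφ × 111240 = -89.0 m; ΔE = Δλ × 111240 × cos(57.7719°) = -0.0036 × 111240 × 0.533291 = -213.6 m.
Distance = √(ΔE² + ΔN²) = √((-213.6)² + (-89.0)²) = 231.4 m.

231 m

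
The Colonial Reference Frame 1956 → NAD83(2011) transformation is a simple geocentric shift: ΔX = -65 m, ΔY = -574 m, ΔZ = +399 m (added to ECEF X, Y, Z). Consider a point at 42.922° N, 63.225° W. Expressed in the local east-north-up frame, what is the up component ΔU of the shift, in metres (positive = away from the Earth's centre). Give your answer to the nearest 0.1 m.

The local up (radial) axis is (cos φ cos λ, cos φ sin λ, sin φ), giving ΔU = -21.442 + 375.263 + 271.720 = 625.54 m.

ΔU = 625.5 m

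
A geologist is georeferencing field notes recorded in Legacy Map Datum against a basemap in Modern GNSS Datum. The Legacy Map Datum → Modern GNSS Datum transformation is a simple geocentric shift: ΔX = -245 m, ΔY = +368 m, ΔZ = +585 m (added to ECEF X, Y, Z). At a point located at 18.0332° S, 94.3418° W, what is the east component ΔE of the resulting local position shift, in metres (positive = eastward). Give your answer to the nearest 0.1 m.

At φ = -18.0332°, λ = -94.3418°: sin φ = -0.309568, cos φ = 0.950877, sin λ = -0.997130, cos λ = -0.075706.
ΔE = −sin λ·ΔX + cos λ·ΔY = −(-0.997130)·(-245) + (-0.075706)·(368) = -272.16 m.

ΔE = -272.2 m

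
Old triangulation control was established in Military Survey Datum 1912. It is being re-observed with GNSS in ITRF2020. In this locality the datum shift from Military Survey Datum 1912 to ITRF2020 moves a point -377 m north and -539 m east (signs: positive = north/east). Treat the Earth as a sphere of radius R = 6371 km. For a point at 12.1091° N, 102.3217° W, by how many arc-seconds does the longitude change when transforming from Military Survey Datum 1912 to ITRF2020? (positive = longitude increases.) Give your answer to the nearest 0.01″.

At latitude 12.1091°, cos φ = 0.977750.
One radian of longitude at latitude φ spans R cos φ, so Δλ = ΔE / (R cos φ) = -539.0 / (6371000 × 0.977750) = -8.6527e-05 rad = -17.848″.

Δλ = -17.85″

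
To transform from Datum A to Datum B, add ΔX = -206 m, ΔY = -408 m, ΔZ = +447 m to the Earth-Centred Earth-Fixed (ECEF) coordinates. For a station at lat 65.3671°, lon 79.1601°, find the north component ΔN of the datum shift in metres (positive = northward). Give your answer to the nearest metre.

At φ = 65.3671°, λ = 79.1601°: sin φ = 0.908997, cos φ = 0.416803, sin λ = 0.982157, cos λ = 0.188065.
ΔN = −sin φ cos λ·ΔX − sin φ sin λ·ΔY + cos φ·ΔZ = −(0.908997)(0.188065)(-206) − (0.908997)(0.982157)(-408) + (0.416803)(447) = 585.78 m.

ΔN = 586 m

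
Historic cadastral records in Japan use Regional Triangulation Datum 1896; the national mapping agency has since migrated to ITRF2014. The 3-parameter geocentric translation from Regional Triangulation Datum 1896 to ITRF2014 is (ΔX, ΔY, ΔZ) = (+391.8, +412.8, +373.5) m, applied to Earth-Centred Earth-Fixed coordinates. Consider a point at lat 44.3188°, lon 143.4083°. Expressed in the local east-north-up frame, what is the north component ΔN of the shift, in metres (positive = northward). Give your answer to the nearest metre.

The local north axis is (−sin φ cos λ, −sin φ sin λ, cos φ), giving ΔN = 219.780 − 171.919 + 267.226 = 315.09 m.

ΔN = 315 m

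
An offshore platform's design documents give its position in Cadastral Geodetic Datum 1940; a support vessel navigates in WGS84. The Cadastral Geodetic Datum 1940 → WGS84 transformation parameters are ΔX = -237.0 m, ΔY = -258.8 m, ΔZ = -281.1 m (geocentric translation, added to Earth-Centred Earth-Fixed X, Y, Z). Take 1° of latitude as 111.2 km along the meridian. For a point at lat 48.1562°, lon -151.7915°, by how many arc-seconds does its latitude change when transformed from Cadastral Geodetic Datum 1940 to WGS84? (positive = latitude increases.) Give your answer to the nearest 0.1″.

Δφ = -14.1″

sin φ = 0.744966, cos φ = 0.667102, sin λ = -0.472682, cos λ = -0.881233.
North component: ΔN = −sin φ cos λ·ΔX − sin φ sin λ·ΔY + cos φ·ΔZ = −(0.744966)(-0.881233)(-237.0) − (0.744966)(-0.472682)(-258.8) + (0.667102)(-281.1) = -434.24 m.
1° of latitude spans 111200 m, so Δφ = -434.24 / 111200 × 3600 = -14.058″.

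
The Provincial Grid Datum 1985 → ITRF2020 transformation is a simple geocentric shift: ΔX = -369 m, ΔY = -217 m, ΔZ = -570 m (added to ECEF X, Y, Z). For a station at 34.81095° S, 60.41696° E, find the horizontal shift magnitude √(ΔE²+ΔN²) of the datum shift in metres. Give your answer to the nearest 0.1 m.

712.5 m

The local east axis at (φ, λ) is (−sin λ, cos λ, 0), so ΔE = −sin(60.41696°)·(-369) + cos(60.41696°)·(-217) = 213.77 m.
The local north axis is (−sin φ cos λ, −sin φ sin λ, cos φ), giving ΔN = -103.995 − 107.730 − 467.993 = -679.72 m.
Horizontal magnitude = √(ΔE² + ΔN²) = √(213.77² + (-679.72)²) = 712.54 m.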